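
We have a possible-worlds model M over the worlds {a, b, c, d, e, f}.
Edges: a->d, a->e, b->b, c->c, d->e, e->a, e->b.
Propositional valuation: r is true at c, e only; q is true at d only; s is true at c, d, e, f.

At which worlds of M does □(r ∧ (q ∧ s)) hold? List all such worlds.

f

Let φ = □(r ∧ (q ∧ s)). Evaluate φ at each world:
  a (successors {d, e}): φ is false.
  b (successors {b}): φ is false.
  c (successors {c}): φ is false.
  d (successors {e}): φ is false.
  e (successors {a, b}): φ is false.
  f (successors ∅): φ is true.
For instance, at a:
  At a: □(r ∧ (q ∧ s)) requires r ∧ (q ∧ s) at every successor {d, e}.
    r ∧ (q ∧ s) fails at d, so □(r ∧ (q ∧ s)) is false at a.
Satisfying worlds: {f}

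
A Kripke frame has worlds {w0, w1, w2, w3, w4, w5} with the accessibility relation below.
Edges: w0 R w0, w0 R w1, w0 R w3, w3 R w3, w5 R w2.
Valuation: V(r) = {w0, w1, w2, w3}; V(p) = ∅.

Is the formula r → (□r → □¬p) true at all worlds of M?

Yes

Let φ = r → (□r → □¬p). Evaluate φ at each world:
  w0 (successors {w0, w1, w3}): φ is true.
  w1 (successors ∅): φ is true.
  w2 (successors ∅): φ is true.
  w3 (successors {w3}): φ is true.
  w4 (successors ∅): φ is true.
  w5 (successors {w2}): φ is true.
For instance, at w5:
  At w5: r is false, □r → □¬p is true, so r → (□r → □¬p) is true.
    At w5: □r is true, □¬p is true, so □r → □¬p is true.
      At w5: □r requires r at every successor {w2}.
        At w2: r is true.
      So □r is true at w5.
      At w5: □¬p requires ¬p at every successor {w2}.
        At w2: ¬p is true.
      So □¬p is true at w5.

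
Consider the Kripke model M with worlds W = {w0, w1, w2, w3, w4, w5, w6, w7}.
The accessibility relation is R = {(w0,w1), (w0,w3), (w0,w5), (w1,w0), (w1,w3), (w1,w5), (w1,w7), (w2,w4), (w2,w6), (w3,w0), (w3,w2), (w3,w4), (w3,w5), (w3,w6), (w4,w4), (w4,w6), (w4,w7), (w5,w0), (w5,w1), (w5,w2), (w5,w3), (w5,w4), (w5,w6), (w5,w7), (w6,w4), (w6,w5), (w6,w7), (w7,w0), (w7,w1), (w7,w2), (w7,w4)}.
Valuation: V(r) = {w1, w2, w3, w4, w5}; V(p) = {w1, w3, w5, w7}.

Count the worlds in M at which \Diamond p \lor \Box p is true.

Let φ = \Diamond p \lor \Box p. Evaluate φ at each world:
  w0 (successors {w1, w3, w5}): φ is true.
  w1 (successors {w0, w3, w5, w7}): φ is true.
  w2 (successors {w4, w6}): φ is false.
  w3 (successors {w0, w2, w4, w5, w6}): φ is true.
  w4 (successors {w4, w6, w7}): φ is true.
  w5 (successors {w0, w1, w2, w3, w4, w6, w7}): φ is true.
  w6 (successors {w4, w5, w7}): φ is true.
  w7 (successors {w0, w1, w2, w4}): φ is true.
For instance, at w7:
  At w7: \Diamond p is true, \Box p is false, so \Diamond p \lor \Box p is true.
    At w7: \Diamond p requires p at some successor in {w0, w1, w2, w4}.
      p holds at w1, so \Diamond p is true at w7.
    At w7: \Box p requires p at every successor {w0, w1, w2, w4}.
      p fails at w0, so \Box p is false at w7.
Satisfying worlds: {w0, w1, w3, w4, w5, w6, w7}

7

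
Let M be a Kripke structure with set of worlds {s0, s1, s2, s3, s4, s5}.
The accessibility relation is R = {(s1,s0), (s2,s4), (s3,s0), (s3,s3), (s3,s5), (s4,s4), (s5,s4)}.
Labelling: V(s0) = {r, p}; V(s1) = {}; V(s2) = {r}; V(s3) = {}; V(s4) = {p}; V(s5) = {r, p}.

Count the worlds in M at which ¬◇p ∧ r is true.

Recall that ◇ψ holds at a world iff ψ holds at some accessible world.
Let φ = ¬◇p ∧ r. Evaluate φ at each world:
  s0 (successors ∅): φ is true.
  s1 (successors {s0}): φ is false.
  s2 (successors {s4}): φ is false.
  s3 (successors {s0, s3, s5}): φ is false.
  s4 (successors {s4}): φ is false.
  s5 (successors {s4}): φ is false.
For instance, at s2:
  At s2: ¬◇p is false, r is true, so ¬◇p ∧ r is false.
    At s2: ◇p is true, so ¬◇p is false.
      At s2: ◇p requires p at some successor in {s4}.
        p holds at s4, so ◇p is true at s2.
Satisfying worlds: {s0}

1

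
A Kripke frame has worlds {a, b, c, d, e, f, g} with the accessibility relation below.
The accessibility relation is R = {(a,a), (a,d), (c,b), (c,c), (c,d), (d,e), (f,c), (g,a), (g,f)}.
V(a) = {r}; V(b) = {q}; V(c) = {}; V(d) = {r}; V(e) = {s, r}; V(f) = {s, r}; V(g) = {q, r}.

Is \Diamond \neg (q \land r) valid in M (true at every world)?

No

Let φ = \Diamond \neg (q \land r). Evaluate φ at each world:
  a (successors {a, d}): φ is true.
  b (successors ∅): φ is false.
  c (successors {b, c, d}): φ is true.
  d (successors {e}): φ is true.
  e (successors ∅): φ is false.
  f (successors {c}): φ is true.
  g (successors {a, f}): φ is true.
Detail at b (counterexample):
  At b: no accessible worlds, so \Diamond \neg (q \land r) is false.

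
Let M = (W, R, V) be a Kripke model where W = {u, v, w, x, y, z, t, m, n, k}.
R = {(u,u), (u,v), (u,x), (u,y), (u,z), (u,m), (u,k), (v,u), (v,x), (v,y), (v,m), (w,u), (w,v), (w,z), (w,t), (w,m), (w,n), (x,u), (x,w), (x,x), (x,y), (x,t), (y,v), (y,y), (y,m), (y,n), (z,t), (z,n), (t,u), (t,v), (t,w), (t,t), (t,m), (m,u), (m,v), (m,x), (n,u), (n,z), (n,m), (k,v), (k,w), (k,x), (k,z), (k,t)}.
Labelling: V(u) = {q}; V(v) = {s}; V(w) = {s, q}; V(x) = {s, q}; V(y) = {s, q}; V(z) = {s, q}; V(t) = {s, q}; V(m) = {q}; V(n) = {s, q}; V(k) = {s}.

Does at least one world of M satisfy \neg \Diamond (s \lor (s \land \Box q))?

Recall that \Box ψ holds at a world iff ψ holds at every accessible world, and \Diamond ψ holds iff ψ holds at some accessible world.
Let φ = \neg \Diamond (s \lor (s \land \Box q)). Evaluate φ at each world:
  u (successors {u, v, x, y, z, m, k}): φ is false.
  v (successors {u, x, y, m}): φ is false.
  w (successors {u, v, z, t, m, n}): φ is false.
  x (successors {u, w, x, y, t}): φ is false.
  y (successors {v, y, m, n}): φ is false.
  z (successors {t, n}): φ is false.
  t (successors {u, v, w, t, m}): φ is false.
  m (successors {u, v, x}): φ is false.
  n (successors {u, z, m}): φ is false.
  k (successors {v, w, x, z, t}): φ is false.
For instance, at m:
  At m: \Diamond (s \lor (s \land \Box q)) is true, so \neg \Diamond (s \lor (s \land \Box q)) is false.
    At m: \Diamond (s \lor (s \land \Box q)) requires s \lor (s \land \Box q) at some successor in {u, v, x}.
      s \lor (s \land \Box q) holds at v, so \Diamond (s \lor (s \land \Box q)) is true at m.

No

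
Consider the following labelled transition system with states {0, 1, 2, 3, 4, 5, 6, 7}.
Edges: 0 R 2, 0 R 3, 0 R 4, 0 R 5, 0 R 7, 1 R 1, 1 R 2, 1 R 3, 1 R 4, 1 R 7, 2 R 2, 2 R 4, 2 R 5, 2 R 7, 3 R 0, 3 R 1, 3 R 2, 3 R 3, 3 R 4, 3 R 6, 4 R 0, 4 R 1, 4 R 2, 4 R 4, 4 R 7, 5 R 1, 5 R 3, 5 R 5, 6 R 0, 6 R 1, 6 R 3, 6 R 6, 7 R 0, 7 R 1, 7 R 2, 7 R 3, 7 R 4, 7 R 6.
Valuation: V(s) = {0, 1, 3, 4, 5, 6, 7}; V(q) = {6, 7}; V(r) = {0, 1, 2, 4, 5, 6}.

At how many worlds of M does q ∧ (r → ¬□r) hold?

Let φ = q ∧ (r → ¬□r). Evaluate φ at each world:
  0 (successors {2, 3, 4, 5, 7}): φ is false.
  1 (successors {1, 2, 3, 4, 7}): φ is false.
  2 (successors {2, 4, 5, 7}): φ is false.
  3 (successors {0, 1, 2, 3, 4, 6}): φ is false.
  4 (successors {0, 1, 2, 4, 7}): φ is false.
  5 (successors {1, 3, 5}): φ is false.
  6 (successors {0, 1, 3, 6}): φ is true.
  7 (successors {0, 1, 2, 3, 4, 6}): φ is true.
For instance, at 1:
  At 1: q is false, r → ¬□r is true, so q ∧ (r → ¬□r) is false.
    At 1: r is true, ¬□r is true, so r → ¬□r is true.
      At 1: □r is false, so ¬□r is true.
Satisfying worlds: {6, 7}

2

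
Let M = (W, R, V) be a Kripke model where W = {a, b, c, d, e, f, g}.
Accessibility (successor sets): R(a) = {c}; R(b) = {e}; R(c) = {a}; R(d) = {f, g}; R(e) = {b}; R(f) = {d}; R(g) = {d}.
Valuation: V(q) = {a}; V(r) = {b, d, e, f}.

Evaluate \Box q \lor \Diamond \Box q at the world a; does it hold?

Yes

At a: \Box q is false, \Diamond \Box q is true, so \Box q \lor \Diamond \Box q is true.
  At a: \Box q requires q at every successor {c}.
    q fails at c, so \Box q is false at a.
  At a: \Diamond \Box q requires \Box q at some successor in {c}.
    \Box q holds at c, so \Diamond \Box q is true at a.
      At c: \Box q requires q at every successor {a}.
        At a: q is true.
      So \Box q is true at c.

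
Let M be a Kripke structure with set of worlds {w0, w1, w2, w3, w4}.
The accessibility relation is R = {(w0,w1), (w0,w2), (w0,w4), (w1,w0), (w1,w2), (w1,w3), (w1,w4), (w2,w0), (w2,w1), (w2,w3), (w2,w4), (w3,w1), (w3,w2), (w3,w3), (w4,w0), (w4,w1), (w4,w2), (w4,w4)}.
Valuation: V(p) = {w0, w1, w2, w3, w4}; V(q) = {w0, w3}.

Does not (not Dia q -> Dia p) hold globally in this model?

No

Recall that Dia ψ holds at a world iff ψ holds at some accessible world.
Let φ = not (not Dia q -> Dia p). Evaluate φ at each world:
  w0 (successors {w1, w2, w4}): φ is false.
  w1 (successors {w0, w2, w3, w4}): φ is false.
  w2 (successors {w0, w1, w3, w4}): φ is false.
  w3 (successors {w1, w2, w3}): φ is false.
  w4 (successors {w0, w1, w2, w4}): φ is false.
Detail at w0 (counterexample):
  At w0: not Dia q -> Dia p is true, so not (not Dia q -> Dia p) is false.
    At w0: not Dia q is true, Dia p is true, so not Dia q -> Dia p is true.
      At w0: Dia q is false, so not Dia q is true.
      At w0: Dia p requires p at some successor in {w1, w2, w4}.
        p holds at w1, so Dia p is true at w0.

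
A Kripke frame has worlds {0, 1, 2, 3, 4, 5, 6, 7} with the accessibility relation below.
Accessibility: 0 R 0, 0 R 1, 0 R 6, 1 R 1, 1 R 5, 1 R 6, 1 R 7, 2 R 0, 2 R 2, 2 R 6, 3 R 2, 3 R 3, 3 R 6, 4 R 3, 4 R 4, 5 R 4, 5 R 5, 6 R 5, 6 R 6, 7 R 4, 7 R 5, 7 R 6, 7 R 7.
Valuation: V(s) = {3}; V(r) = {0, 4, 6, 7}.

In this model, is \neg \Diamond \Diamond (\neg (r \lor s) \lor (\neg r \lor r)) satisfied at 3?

No

At 3: \Diamond \Diamond (\neg (r \lor s) \lor (\neg r \lor r)) is true, so \neg \Diamond \Diamond (\neg (r \lor s) \lor (\neg r \lor r)) is false.
  At 3: \Diamond \Diamond (\neg (r \lor s) \lor (\neg r \lor r)) requires \Diamond (\neg (r \lor s) \lor (\neg r \lor r)) at some successor in {2, 3, 6}.
    \Diamond (\neg (r \lor s) \lor (\neg r \lor r)) holds at 2, so \Diamond \Diamond (\neg (r \lor s) \lor (\neg r \lor r)) is true at 3.
      At 2: \Diamond (\neg (r \lor s) \lor (\neg r \lor r)) requires \neg (r \lor s) \lor (\neg r \lor r) at some successor in {0, 2, 6}.
        \neg (r \lor s) \lor (\neg r \lor r) holds at 0, so \Diamond (\neg (r \lor s) \lor (\neg r \lor r)) is true at 2.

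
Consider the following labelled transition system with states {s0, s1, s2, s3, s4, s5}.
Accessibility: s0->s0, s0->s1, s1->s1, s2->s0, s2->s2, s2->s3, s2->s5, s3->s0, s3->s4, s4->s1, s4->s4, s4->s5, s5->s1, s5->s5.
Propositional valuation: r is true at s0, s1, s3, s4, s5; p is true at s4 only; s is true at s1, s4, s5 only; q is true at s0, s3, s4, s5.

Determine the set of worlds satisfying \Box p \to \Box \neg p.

s0, s1, s2, s3, s4, s5

Recall that \Box ψ holds at a world iff ψ holds at every accessible world, and \Diamond ψ holds iff ψ holds at some accessible world.
Let φ = \Box p \to \Box \neg p. Evaluate φ at each world:
  s0 (successors {s0, s1}): φ is true.
  s1 (successors {s1}): φ is true.
  s2 (successors {s0, s2, s3, s5}): φ is true.
  s3 (successors {s0, s4}): φ is true.
  s4 (successors {s1, s4, s5}): φ is true.
  s5 (successors {s1, s5}): φ is true.
For instance, at s0:
  At s0: \Box p is false, \Box \neg p is true, so \Box p \to \Box \neg p is true.
    At s0: \Box p requires p at every successor {s0, s1}.
      p fails at s0, so \Box p is false at s0.
    At s0: \Box \neg p requires \neg p at every successor {s0, s1}.
      At s0: \neg p is true.
      At s1: \neg p is true.
    So \Box \neg p is true at s0.
Satisfying worlds: {s0, s1, s2, s3, s4, s5}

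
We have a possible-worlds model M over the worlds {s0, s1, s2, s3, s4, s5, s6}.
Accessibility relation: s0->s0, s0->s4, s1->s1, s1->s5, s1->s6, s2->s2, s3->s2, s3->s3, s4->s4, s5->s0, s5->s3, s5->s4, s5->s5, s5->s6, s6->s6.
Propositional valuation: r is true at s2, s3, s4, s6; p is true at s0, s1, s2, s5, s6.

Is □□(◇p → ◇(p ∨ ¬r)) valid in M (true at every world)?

Let φ = □□(◇p → ◇(p ∨ ¬r)). Evaluate φ at each world:
  s0 (successors {s0, s4}): φ is true.
  s1 (successors {s1, s5, s6}): φ is true.
  s2 (successors {s2}): φ is true.
  s3 (successors {s2, s3}): φ is true.
  s4 (successors {s4}): φ is true.
  s5 (successors {s0, s3, s4, s5, s6}): φ is true.
  s6 (successors {s6}): φ is true.
For instance, at s6:
  At s6: □□(◇p → ◇(p ∨ ¬r)) requires □(◇p → ◇(p ∨ ¬r)) at every successor {s6}.
      At s6: □(◇p → ◇(p ∨ ¬r)) requires ◇p → ◇(p ∨ ¬r) at every successor {s6}.
        At s6: ◇p → ◇(p ∨ ¬r) is true.
      So □(◇p → ◇(p ∨ ¬r)) is true at s6.
  So □□(◇p → ◇(p ∨ ¬r)) is true at s6.

Yes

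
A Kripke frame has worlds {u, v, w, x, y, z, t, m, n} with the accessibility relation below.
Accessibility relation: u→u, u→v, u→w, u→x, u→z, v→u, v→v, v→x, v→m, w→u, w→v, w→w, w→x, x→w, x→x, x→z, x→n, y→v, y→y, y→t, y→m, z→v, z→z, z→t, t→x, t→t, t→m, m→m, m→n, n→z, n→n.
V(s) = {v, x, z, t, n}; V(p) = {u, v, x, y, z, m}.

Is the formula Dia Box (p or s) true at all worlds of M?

Yes

Let φ = Dia Box (p or s). Evaluate φ at each world:
  u (successors {u, v, w, x, z}): φ is true.
  v (successors {u, v, x, m}): φ is true.
  w (successors {u, v, w, x}): φ is true.
  x (successors {w, x, z, n}): φ is true.
  y (successors {v, y, t, m}): φ is true.
  z (successors {v, z, t}): φ is true.
  t (successors {x, t, m}): φ is true.
  m (successors {m, n}): φ is true.
  n (successors {z, n}): φ is true.
For instance, at y:
  At y: Dia Box (p or s) requires Box (p or s) at some successor in {v, y, t, m}.
    Box (p or s) holds at v, so Dia Box (p or s) is true at y.
      At v: Box (p or s) requires p or s at every successor {u, v, x, m}.
        At u: p or s is true.
        At v: p or s is true.
        At x: p or s is true.
        At m: p or s is true.
      So Box (p or s) is true at v.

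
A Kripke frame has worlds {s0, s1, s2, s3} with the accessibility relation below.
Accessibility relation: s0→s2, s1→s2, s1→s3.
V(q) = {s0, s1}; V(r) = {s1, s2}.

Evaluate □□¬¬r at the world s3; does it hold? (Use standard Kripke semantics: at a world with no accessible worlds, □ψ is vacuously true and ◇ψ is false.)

Yes

Recall that □ψ holds at a world iff ψ holds at every accessible world, and ◇ψ holds iff ψ holds at some accessible world.
At s3: no accessible worlds, so □□¬¬r holds vacuously.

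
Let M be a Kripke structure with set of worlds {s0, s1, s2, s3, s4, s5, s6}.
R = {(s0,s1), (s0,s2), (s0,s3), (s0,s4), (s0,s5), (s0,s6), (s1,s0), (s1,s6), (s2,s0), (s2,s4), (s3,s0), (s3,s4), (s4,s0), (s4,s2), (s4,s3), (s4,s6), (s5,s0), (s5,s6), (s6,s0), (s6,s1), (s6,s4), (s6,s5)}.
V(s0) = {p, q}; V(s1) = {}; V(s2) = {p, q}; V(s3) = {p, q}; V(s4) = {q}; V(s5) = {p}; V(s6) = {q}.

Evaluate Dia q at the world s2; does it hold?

Yes

Recall that Dia ψ holds at a world iff ψ holds at some accessible world.
At s2: Dia q requires q at some successor in {s0, s4}.
  q holds at s0, so Dia q is true at s2.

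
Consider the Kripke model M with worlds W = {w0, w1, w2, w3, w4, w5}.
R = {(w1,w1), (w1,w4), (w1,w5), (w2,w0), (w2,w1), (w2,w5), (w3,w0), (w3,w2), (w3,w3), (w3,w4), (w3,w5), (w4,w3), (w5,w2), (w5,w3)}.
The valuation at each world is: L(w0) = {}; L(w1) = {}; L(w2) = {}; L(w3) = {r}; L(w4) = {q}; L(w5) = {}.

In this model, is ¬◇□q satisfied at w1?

At w1: ◇□q is false, so ¬◇□q is true.
  At w1: ◇□q requires □q at some successor in {w1, w4, w5}.
    At w1: □q is false.
    At w4: □q is false.
    At w5: □q is false.
  So ◇□q is false at w1.

Yes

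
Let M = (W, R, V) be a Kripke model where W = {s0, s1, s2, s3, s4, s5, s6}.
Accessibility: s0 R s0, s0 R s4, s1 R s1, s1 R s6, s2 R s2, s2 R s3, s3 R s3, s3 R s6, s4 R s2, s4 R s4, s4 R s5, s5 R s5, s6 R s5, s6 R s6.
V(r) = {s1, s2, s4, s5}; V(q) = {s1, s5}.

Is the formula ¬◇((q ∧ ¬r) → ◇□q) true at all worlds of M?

Let φ = ¬◇((q ∧ ¬r) → ◇□q). Evaluate φ at each world:
  s0 (successors {s0, s4}): φ is false.
  s1 (successors {s1, s6}): φ is false.
  s2 (successors {s2, s3}): φ is false.
  s3 (successors {s3, s6}): φ is false.
  s4 (successors {s2, s4, s5}): φ is false.
  s5 (successors {s5}): φ is false.
  s6 (successors {s5, s6}): φ is false.
Detail at s0 (counterexample):
  At s0: ◇((q ∧ ¬r) → ◇□q) is true, so ¬◇((q ∧ ¬r) → ◇□q) is false.
    At s0: ◇((q ∧ ¬r) → ◇□q) requires (q ∧ ¬r) → ◇□q at some successor in {s0, s4}.
      (q ∧ ¬r) → ◇□q holds at s0, so ◇((q ∧ ¬r) → ◇□q) is true at s0.

No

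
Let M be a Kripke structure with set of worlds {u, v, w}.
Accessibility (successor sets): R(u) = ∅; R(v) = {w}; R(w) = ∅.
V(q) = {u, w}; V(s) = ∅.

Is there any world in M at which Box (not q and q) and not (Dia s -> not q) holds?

Recall that Box ψ holds at a world iff ψ holds at every accessible world, and Dia ψ holds iff ψ holds at some accessible world.
Let φ = Box (not q and q) and not (Dia s -> not q). Evaluate φ at each world:
  u (successors ∅): φ is false.
  v (successors {w}): φ is false.
  w (successors ∅): φ is false.
For instance, at v:
  At v: Box (not q and q) is false, not (Dia s -> not q) is false, so Box (not q and q) and not (Dia s -> not q) is false.
    At v: Box (not q and q) requires not q and q at every successor {w}.
      not q and q fails at w, so Box (not q and q) is false at v.
    At v: Dia s -> not q is true, so not (Dia s -> not q) is false.
      At v: Dia s is false, not q is true, so Dia s -> not q is true.

No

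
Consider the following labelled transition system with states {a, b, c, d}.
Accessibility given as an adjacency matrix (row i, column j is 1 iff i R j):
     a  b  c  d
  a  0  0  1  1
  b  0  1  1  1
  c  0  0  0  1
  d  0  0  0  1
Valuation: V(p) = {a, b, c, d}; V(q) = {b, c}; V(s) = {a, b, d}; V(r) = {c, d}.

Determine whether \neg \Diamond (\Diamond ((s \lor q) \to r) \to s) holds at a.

No

At a: \Diamond (\Diamond ((s \lor q) \to r) \to s) is true, so \neg \Diamond (\Diamond ((s \lor q) \to r) \to s) is false.
  At a: \Diamond (\Diamond ((s \lor q) \to r) \to s) requires \Diamond ((s \lor q) \to r) \to s at some successor in {c, d}.
    \Diamond ((s \lor q) \to r) \to s holds at d, so \Diamond (\Diamond ((s \lor q) \to r) \to s) is true at a.
      At d: \Diamond ((s \lor q) \to r) is true, s is true, so \Diamond ((s \lor q) \to r) \to s is true.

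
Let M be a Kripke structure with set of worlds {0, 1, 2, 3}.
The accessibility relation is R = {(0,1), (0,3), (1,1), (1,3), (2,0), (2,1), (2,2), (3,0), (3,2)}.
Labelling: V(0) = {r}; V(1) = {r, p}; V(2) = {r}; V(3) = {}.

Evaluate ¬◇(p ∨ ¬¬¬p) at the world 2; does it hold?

Recall that ◇ψ holds at a world iff ψ holds at some accessible world.
At 2: ◇(p ∨ ¬¬¬p) is true, so ¬◇(p ∨ ¬¬¬p) is false.
  At 2: ◇(p ∨ ¬¬¬p) requires p ∨ ¬¬¬p at some successor in {0, 1, 2}.
    p ∨ ¬¬¬p holds at 0, so ◇(p ∨ ¬¬¬p) is true at 2.

No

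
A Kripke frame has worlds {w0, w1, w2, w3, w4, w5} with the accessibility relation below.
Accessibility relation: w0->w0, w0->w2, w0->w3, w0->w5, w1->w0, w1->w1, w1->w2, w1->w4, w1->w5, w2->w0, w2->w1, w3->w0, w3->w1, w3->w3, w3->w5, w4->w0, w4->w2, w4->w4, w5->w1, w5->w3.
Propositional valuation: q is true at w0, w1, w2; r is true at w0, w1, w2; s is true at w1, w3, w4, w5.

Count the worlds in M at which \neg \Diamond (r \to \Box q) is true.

1

Recall that \Box ψ holds at a world iff ψ holds at every accessible world, and \Diamond ψ holds iff ψ holds at some accessible world.
Let φ = \neg \Diamond (r \to \Box q). Evaluate φ at each world:
  w0 (successors {w0, w2, w3, w5}): φ is false.
  w1 (successors {w0, w1, w2, w4, w5}): φ is false.
  w2 (successors {w0, w1}): φ is true.
  w3 (successors {w0, w1, w3, w5}): φ is false.
  w4 (successors {w0, w2, w4}): φ is false.
  w5 (successors {w1, w3}): φ is false.
For instance, at w3:
  At w3: \Diamond (r \to \Box q) is true, so \neg \Diamond (r \to \Box q) is false.
    At w3: \Diamond (r \to \Box q) requires r \to \Box q at some successor in {w0, w1, w3, w5}.
      r \to \Box q holds at w3, so \Diamond (r \to \Box q) is true at w3.
Satisfying worlds: {w2}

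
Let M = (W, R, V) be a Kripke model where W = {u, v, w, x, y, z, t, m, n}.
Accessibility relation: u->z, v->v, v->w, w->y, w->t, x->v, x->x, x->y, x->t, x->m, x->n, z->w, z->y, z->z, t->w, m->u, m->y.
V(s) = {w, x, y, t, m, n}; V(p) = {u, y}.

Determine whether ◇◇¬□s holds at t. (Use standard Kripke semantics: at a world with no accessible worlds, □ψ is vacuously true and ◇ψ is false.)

No

At t: ◇◇¬□s requires ◇¬□s at some successor in {w}.
  At w: ◇¬□s is false.
So ◇◇¬□s is false at t.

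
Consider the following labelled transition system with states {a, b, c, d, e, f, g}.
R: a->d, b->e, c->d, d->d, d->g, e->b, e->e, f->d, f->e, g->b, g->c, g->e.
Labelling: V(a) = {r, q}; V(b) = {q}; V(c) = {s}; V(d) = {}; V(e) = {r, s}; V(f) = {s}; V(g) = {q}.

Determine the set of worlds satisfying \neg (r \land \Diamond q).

Let φ = \neg (r \land \Diamond q). Evaluate φ at each world:
  a (successors {d}): φ is true.
  b (successors {e}): φ is true.
  c (successors {d}): φ is true.
  d (successors {d, g}): φ is true.
  e (successors {b, e}): φ is false.
  f (successors {d, e}): φ is true.
  g (successors {b, c, e}): φ is true.
For instance, at a:
  At a: r \land \Diamond q is false, so \neg (r \land \Diamond q) is true.
    At a: r is true, \Diamond q is false, so r \land \Diamond q is false.
      At a: \Diamond q requires q at some successor in {d}.
        At d: q is false.
      So \Diamond q is false at a.
Satisfying worlds: {a, b, c, d, f, g}

a, b, c, d, f, g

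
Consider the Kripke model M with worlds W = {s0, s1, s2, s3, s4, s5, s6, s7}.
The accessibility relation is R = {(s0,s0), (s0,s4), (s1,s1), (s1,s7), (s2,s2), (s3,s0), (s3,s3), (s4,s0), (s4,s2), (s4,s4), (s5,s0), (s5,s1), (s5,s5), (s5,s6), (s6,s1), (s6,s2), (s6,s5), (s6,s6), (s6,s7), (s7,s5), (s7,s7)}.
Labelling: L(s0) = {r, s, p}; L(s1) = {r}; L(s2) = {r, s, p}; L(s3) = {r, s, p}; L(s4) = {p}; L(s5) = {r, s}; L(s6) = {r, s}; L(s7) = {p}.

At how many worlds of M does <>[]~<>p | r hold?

6

Let φ = <>[]~<>p | r. Evaluate φ at each world:
  s0 (successors {s0, s4}): φ is true.
  s1 (successors {s1, s7}): φ is true.
  s2 (successors {s2}): φ is true.
  s3 (successors {s0, s3}): φ is true.
  s4 (successors {s0, s2, s4}): φ is false.
  s5 (successors {s0, s1, s5, s6}): φ is true.
  s6 (successors {s1, s2, s5, s6, s7}): φ is true.
  s7 (successors {s5, s7}): φ is false.
For instance, at s3:
  At s3: <>[]~<>p is false, r is true, so <>[]~<>p | r is true.
    At s3: <>[]~<>p requires []~<>p at some successor in {s0, s3}.
      At s0: []~<>p is false.
      At s3: []~<>p is false.
    So <>[]~<>p is false at s3.
Satisfying worlds: {s0, s1, s2, s3, s5, s6}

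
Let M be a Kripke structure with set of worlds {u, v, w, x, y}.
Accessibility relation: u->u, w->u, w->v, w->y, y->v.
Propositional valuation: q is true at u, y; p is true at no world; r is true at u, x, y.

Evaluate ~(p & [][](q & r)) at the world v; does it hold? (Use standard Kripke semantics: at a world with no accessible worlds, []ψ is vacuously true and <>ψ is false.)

Yes

At v: p & [][](q & r) is false, so ~(p & [][](q & r)) is true.
  At v: p is false, [][](q & r) is true, so p & [][](q & r) is false.
    At v: no accessible worlds, so [][](q & r) holds vacuously.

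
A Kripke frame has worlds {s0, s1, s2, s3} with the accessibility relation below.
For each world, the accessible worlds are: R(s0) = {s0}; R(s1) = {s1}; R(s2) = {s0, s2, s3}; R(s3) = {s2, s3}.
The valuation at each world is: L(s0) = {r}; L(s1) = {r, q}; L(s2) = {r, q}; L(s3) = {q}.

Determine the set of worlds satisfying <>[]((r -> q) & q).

Recall that []ψ holds at a world iff ψ holds at every accessible world, and <>ψ holds iff ψ holds at some accessible world.
Let φ = <>[]((r -> q) & q). Evaluate φ at each world:
  s0 (successors {s0}): φ is false.
  s1 (successors {s1}): φ is true.
  s2 (successors {s0, s2, s3}): φ is true.
  s3 (successors {s2, s3}): φ is true.
For instance, at s1:
  At s1: <>[]((r -> q) & q) requires []((r -> q) & q) at some successor in {s1}.
    []((r -> q) & q) holds at s1, so <>[]((r -> q) & q) is true at s1.
      At s1: []((r -> q) & q) requires (r -> q) & q at every successor {s1}.
        At s1: (r -> q) & q is true.
      So []((r -> q) & q) is true at s1.
Satisfying worlds: {s1, s2, s3}

s1, s2, s3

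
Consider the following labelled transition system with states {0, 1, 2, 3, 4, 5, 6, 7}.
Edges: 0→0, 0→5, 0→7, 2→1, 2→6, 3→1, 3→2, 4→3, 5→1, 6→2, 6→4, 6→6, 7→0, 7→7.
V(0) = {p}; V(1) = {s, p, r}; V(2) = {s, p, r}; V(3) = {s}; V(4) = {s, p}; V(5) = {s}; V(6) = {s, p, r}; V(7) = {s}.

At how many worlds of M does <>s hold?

Recall that <>ψ holds at a world iff ψ holds at some accessible world.
Let φ = <>s. Evaluate φ at each world:
  0 (successors {0, 5, 7}): φ is true.
  1 (successors ∅): φ is false.
  2 (successors {1, 6}): φ is true.
  3 (successors {1, 2}): φ is true.
  4 (successors {3}): φ is true.
  5 (successors {1}): φ is true.
  6 (successors {2, 4, 6}): φ is true.
  7 (successors {0, 7}): φ is true.
For instance, at 4:
  At 4: <>s requires s at some successor in {3}.
    s holds at 3, so <>s is true at 4.
Satisfying worlds: {0, 2, 3, 4, 5, 6, 7}

7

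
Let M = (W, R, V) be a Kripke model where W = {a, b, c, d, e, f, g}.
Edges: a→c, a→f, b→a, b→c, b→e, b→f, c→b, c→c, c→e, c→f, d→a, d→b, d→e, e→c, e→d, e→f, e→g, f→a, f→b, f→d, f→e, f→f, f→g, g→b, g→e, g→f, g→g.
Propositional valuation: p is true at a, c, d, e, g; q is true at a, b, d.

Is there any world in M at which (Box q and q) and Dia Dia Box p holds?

No

Let φ = (Box q and q) and Dia Dia Box p. Evaluate φ at each world:
  a (successors {c, f}): φ is false.
  b (successors {a, c, e, f}): φ is false.
  c (successors {b, c, e, f}): φ is false.
  d (successors {a, b, e}): φ is false.
  e (successors {c, d, f, g}): φ is false.
  f (successors {a, b, d, e, f, g}): φ is false.
  g (successors {b, e, f, g}): φ is false.
For instance, at a:
  At a: Box q and q is false, Dia Dia Box p is false, so (Box q and q) and Dia Dia Box p is false.
    At a: Box q is false, q is true, so Box q and q is false.
      At a: Box q requires q at every successor {c, f}.
        q fails at c, so Box q is false at a.
    At a: Dia Dia Box p requires Dia Box p at some successor in {c, f}.
      At c: Dia Box p is false.
      At f: Dia Box p is false.
    So Dia Dia Box p is false at a.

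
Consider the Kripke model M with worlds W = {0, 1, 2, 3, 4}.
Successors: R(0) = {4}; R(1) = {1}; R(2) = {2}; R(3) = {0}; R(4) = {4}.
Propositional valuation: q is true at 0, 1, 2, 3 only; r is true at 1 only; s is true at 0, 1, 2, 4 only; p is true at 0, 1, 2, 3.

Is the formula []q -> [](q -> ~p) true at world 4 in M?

Yes

Recall that []ψ holds at a world iff ψ holds at every accessible world, and <>ψ holds iff ψ holds at some accessible world.
At 4: []q is false, [](q -> ~p) is true, so []q -> [](q -> ~p) is true.
  At 4: []q requires q at every successor {4}.
    q fails at 4, so []q is false at 4.
  At 4: [](q -> ~p) requires q -> ~p at every successor {4}.
    At 4: q -> ~p is true.
  So [](q -> ~p) is true at 4.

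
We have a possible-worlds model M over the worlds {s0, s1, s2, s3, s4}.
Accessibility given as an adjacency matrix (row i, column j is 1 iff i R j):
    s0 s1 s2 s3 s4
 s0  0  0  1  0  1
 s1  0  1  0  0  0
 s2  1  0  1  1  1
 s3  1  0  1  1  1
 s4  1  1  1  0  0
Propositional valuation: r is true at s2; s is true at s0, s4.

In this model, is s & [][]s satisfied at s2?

At s2: s is false, [][]s is false, so s & [][]s is false.
  At s2: [][]s requires []s at every successor {s0, s2, s3, s4}.
    []s fails at s0, so [][]s is false at s2.
      At s0: []s requires s at every successor {s2, s4}.
        s fails at s2, so []s is false at s0.

No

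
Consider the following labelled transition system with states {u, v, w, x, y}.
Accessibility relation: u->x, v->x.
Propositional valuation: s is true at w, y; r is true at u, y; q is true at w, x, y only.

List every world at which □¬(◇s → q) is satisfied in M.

w, x, y

Let φ = □¬(◇s → q). Evaluate φ at each world:
  u (successors {x}): φ is false.
  v (successors {x}): φ is false.
  w (successors ∅): φ is true.
  x (successors ∅): φ is true.
  y (successors ∅): φ is true.
For instance, at v:
  At v: □¬(◇s → q) requires ¬(◇s → q) at every successor {x}.
    ¬(◇s → q) fails at x, so □¬(◇s → q) is false at v.
      At x: ◇s → q is true, so ¬(◇s → q) is false.
Satisfying worlds: {w, x, y}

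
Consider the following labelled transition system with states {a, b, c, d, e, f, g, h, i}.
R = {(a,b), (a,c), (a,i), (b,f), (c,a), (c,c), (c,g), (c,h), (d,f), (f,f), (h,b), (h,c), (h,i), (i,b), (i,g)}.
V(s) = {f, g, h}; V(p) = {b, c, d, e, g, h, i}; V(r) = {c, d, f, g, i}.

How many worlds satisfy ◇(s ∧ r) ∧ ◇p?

2

Let φ = ◇(s ∧ r) ∧ ◇p. Evaluate φ at each world:
  a (successors {b, c, i}): φ is false.
  b (successors {f}): φ is false.
  c (successors {a, c, g, h}): φ is true.
  d (successors {f}): φ is false.
  e (successors ∅): φ is false.
  f (successors {f}): φ is false.
  g (successors ∅): φ is false.
  h (successors {b, c, i}): φ is false.
  i (successors {b, g}): φ is true.
For instance, at i:
  At i: ◇(s ∧ r) is true, ◇p is true, so ◇(s ∧ r) ∧ ◇p is true.
    At i: ◇(s ∧ r) requires s ∧ r at some successor in {b, g}.
      s ∧ r holds at g, so ◇(s ∧ r) is true at i.
    At i: ◇p requires p at some successor in {b, g}.
      p holds at b, so ◇p is true at i.
Satisfying worlds: {c, i}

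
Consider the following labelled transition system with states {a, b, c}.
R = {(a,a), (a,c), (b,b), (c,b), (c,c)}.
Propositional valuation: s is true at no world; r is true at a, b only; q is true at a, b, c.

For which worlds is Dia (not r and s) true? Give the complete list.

Let φ = Dia (not r and s). Evaluate φ at each world:
  a (successors {a, c}): φ is false.
  b (successors {b}): φ is false.
  c (successors {b, c}): φ is false.
For instance, at b:
  At b: Dia (not r and s) requires not r and s at some successor in {b}.
    At b: not r and s is false.
  So Dia (not r and s) is false at b.
Satisfying worlds: none.

none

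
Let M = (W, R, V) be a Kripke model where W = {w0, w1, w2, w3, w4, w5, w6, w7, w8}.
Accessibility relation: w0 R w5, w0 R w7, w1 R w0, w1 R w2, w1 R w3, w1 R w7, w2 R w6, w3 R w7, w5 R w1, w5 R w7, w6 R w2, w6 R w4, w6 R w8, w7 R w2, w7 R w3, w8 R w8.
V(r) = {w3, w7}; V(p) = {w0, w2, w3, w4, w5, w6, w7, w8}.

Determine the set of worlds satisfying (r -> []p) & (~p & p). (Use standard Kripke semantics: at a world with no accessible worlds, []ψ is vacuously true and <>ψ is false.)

Recall that []ψ holds at a world iff ψ holds at every accessible world, and <>ψ holds iff ψ holds at some accessible world.
Let φ = (r -> []p) & (~p & p). Evaluate φ at each world:
  w0 (successors {w5, w7}): φ is false.
  w1 (successors {w0, w2, w3, w7}): φ is false.
  w2 (successors {w6}): φ is false.
  w3 (successors {w7}): φ is false.
  w4 (successors ∅): φ is false.
  w5 (successors {w1, w7}): φ is false.
  w6 (successors {w2, w4, w8}): φ is false.
  w7 (successors {w2, w3}): φ is false.
  w8 (successors {w8}): φ is false.
For instance, at w0:
  At w0: r -> []p is true, ~p & p is false, so (r -> []p) & (~p & p) is false.
    At w0: r is false, []p is true, so r -> []p is true.
      At w0: []p requires p at every successor {w5, w7}.
        At w5: p is true.
        At w7: p is true.
      So []p is true at w0.
Satisfying worlds: none.

none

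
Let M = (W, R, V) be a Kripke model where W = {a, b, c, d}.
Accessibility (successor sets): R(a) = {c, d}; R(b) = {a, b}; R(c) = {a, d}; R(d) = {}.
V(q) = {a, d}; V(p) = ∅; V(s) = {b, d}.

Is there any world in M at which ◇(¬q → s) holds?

Yes

Let φ = ◇(¬q → s). Evaluate φ at each world:
  a (successors {c, d}): φ is true.
  b (successors {a, b}): φ is true.
  c (successors {a, d}): φ is true.
  d (successors ∅): φ is false.
Detail at a (witness):
  At a: ◇(¬q → s) requires ¬q → s at some successor in {c, d}.
    ¬q → s holds at d, so ◇(¬q → s) is true at a.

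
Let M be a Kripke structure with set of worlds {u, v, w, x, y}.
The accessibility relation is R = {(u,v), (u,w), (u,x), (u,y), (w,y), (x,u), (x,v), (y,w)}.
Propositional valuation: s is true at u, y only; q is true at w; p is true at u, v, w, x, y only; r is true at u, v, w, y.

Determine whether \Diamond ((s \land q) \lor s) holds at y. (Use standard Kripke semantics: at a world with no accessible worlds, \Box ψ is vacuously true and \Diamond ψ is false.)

At y: \Diamond ((s \land q) \lor s) requires (s \land q) \lor s at some successor in {w}.
  At w: (s \land q) \lor s is false.
So \Diamond ((s \land q) \lor s) is false at y.

No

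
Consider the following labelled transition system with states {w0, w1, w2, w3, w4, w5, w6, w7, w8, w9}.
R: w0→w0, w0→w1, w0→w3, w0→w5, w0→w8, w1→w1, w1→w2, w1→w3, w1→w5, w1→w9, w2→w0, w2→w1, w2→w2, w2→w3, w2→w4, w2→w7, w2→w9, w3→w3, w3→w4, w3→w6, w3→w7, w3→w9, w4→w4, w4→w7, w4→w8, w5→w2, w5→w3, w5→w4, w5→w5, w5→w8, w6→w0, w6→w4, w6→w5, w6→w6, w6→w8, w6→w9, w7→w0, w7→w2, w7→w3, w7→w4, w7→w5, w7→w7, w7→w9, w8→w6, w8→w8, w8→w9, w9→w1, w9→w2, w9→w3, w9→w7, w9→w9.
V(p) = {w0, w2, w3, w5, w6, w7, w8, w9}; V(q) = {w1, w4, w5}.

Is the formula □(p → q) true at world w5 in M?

No

At w5: □(p → q) requires p → q at every successor {w2, w3, w4, w5, w8}.
  p → q fails at w2, so □(p → q) is false at w5.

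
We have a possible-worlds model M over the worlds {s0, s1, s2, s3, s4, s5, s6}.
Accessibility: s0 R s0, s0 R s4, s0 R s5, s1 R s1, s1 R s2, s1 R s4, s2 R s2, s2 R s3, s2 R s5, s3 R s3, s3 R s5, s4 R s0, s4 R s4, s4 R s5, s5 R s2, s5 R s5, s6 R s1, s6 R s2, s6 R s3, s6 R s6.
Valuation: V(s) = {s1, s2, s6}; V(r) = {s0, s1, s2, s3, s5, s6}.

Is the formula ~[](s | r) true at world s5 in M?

No

At s5: [](s | r) is true, so ~[](s | r) is false.
  At s5: [](s | r) requires s | r at every successor {s2, s5}.
    At s2: s | r is true.
    At s5: s | r is true.
  So [](s | r) is true at s5.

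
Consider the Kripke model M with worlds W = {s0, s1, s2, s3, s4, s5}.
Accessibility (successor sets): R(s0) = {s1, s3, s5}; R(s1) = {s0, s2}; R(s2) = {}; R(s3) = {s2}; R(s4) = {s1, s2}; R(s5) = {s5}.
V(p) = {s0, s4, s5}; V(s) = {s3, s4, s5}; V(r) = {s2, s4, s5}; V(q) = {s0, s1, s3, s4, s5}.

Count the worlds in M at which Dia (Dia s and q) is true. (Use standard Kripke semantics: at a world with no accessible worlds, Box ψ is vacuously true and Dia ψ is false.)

3

Let φ = Dia (Dia s and q). Evaluate φ at each world:
  s0 (successors {s1, s3, s5}): φ is true.
  s1 (successors {s0, s2}): φ is true.
  s2 (successors ∅): φ is false.
  s3 (successors {s2}): φ is false.
  s4 (successors {s1, s2}): φ is false.
  s5 (successors {s5}): φ is true.
For instance, at s1:
  At s1: Dia (Dia s and q) requires Dia s and q at some successor in {s0, s2}.
    Dia s and q holds at s0, so Dia (Dia s and q) is true at s1.
      At s0: Dia s is true, q is true, so Dia s and q is true.
Satisfying worlds: {s0, s1, s5}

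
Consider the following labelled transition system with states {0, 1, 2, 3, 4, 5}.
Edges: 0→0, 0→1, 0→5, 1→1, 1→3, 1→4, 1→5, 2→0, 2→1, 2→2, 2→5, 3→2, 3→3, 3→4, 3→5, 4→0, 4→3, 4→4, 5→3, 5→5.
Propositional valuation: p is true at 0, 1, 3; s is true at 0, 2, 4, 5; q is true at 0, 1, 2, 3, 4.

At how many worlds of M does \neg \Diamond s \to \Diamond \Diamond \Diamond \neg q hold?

Let φ = \neg \Diamond s \to \Diamond \Diamond \Diamond \neg q. Evaluate φ at each world:
  0 (successors {0, 1, 5}): φ is true.
  1 (successors {1, 3, 4, 5}): φ is true.
  2 (successors {0, 1, 2, 5}): φ is true.
  3 (successors {2, 3, 4, 5}): φ is true.
  4 (successors {0, 3, 4}): φ is true.
  5 (successors {3, 5}): φ is true.
For instance, at 5:
  At 5: \neg \Diamond s is false, \Diamond \Diamond \Diamond \neg q is true, so \neg \Diamond s \to \Diamond \Diamond \Diamond \neg q is true.
    At 5: \Diamond s is true, so \neg \Diamond s is false.
      At 5: \Diamond s requires s at some successor in {3, 5}.
        s holds at 5, so \Diamond s is true at 5.
    At 5: \Diamond \Diamond \Diamond \neg q requires \Diamond \Diamond \neg q at some successor in {3, 5}.
      \Diamond \Diamond \neg q holds at 3, so \Diamond \Diamond \Diamond \neg q is true at 5.
Satisfying worlds: {0, 1, 2, 3, 4, 5}

6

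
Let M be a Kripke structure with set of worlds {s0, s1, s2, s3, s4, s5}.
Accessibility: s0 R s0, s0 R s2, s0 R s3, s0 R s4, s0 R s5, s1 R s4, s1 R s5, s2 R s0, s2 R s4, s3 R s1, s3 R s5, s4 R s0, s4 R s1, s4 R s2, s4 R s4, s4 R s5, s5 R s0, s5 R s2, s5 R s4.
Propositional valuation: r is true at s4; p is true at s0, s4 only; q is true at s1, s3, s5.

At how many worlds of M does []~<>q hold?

0

Recall that []ψ holds at a world iff ψ holds at every accessible world, and <>ψ holds iff ψ holds at some accessible world.
Let φ = []~<>q. Evaluate φ at each world:
  s0 (successors {s0, s2, s3, s4, s5}): φ is false.
  s1 (successors {s4, s5}): φ is false.
  s2 (successors {s0, s4}): φ is false.
  s3 (successors {s1, s5}): φ is false.
  s4 (successors {s0, s1, s2, s4, s5}): φ is false.
  s5 (successors {s0, s2, s4}): φ is false.
For instance, at s5:
  At s5: []~<>q requires ~<>q at every successor {s0, s2, s4}.
    ~<>q fails at s0, so []~<>q is false at s5.
      At s0: <>q is true, so ~<>q is false.
Satisfying worlds: none.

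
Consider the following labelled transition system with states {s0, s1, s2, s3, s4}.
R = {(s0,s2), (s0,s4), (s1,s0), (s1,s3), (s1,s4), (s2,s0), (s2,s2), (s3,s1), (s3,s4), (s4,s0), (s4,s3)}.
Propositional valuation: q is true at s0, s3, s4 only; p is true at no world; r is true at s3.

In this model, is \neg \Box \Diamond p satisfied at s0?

Yes

At s0: \Box \Diamond p is false, so \neg \Box \Diamond p is true.
  At s0: \Box \Diamond p requires \Diamond p at every successor {s2, s4}.
    \Diamond p fails at s2, so \Box \Diamond p is false at s0.
      At s2: \Diamond p requires p at some successor in {s0, s2}.
        At s0: p is false.
        At s2: p is false.
      So \Diamond p is false at s2.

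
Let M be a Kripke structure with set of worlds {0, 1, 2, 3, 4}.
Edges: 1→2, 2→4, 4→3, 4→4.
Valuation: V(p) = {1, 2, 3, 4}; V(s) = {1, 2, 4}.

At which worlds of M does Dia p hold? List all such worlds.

1, 2, 4

Let φ = Dia p. Evaluate φ at each world:
  0 (successors ∅): φ is false.
  1 (successors {2}): φ is true.
  2 (successors {4}): φ is true.
  3 (successors ∅): φ is false.
  4 (successors {3, 4}): φ is true.
For instance, at 2:
  At 2: Dia p requires p at some successor in {4}.
    p holds at 4, so Dia p is true at 2.
Satisfying worlds: {1, 2, 4}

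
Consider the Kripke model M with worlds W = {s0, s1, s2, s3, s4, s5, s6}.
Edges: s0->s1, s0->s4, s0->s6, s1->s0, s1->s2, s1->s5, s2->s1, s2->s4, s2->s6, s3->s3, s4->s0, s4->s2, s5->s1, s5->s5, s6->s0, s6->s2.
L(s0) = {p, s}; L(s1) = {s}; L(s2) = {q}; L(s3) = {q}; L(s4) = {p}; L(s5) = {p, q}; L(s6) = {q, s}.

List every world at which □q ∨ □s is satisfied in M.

Let φ = □q ∨ □s. Evaluate φ at each world:
  s0 (successors {s1, s4, s6}): φ is false.
  s1 (successors {s0, s2, s5}): φ is false.
  s2 (successors {s1, s4, s6}): φ is false.
  s3 (successors {s3}): φ is true.
  s4 (successors {s0, s2}): φ is false.
  s5 (successors {s1, s5}): φ is false.
  s6 (successors {s0, s2}): φ is false.
For instance, at s0:
  At s0: □q is false, □s is false, so □q ∨ □s is false.
    At s0: □q requires q at every successor {s1, s4, s6}.
      q fails at s1, so □q is false at s0.
    At s0: □s requires s at every successor {s1, s4, s6}.
      s fails at s4, so □s is false at s0.
Satisfying worlds: {s3}

s3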